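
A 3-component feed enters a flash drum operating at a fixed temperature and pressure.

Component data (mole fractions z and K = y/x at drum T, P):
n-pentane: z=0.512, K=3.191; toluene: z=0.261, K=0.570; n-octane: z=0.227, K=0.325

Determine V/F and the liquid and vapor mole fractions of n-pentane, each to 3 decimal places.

V/F = 0.690, x_n-pentane = 0.204, y_n-pentane = 0.650

Material balance + equilibrium reduce to Σ zᵢ(Kᵢ−1)/(1+V/F(Kᵢ−1)) = 0.
g(0) = ΣzᵢKᵢ − 1 = 0.856 and g(1) = 1 − Σzᵢ/Kᵢ = -0.317, so a root lies in (0, 1).
Newton iteration, V/F⁰ = 0.5:
  V/F = 0.500: g = 0.1611, g' = -0.874 → V/F = 0.684
  V/F = 0.684: g = 0.0050, g' = -0.848 → V/F = 0.690
Converged at V/F = 0.690.
Compositions from xᵢ = zᵢ/(1+V/F(Kᵢ−1)), yᵢ = Kᵢxᵢ:
  n-pentane: x = 0.204, y = 0.650
  toluene: x = 0.371, y = 0.212
  n-octane: x = 0.425, y = 0.138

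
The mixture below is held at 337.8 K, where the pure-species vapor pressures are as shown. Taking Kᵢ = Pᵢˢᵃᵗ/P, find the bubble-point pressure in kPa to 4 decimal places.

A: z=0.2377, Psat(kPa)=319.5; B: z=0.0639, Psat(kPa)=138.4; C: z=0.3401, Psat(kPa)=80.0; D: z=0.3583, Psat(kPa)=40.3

Pbub = 126.4364 kPa

At the bubble point ψ → 0, so ΣzᵢKᵢ = 1 with Kᵢ = Pᵢˢᵃᵗ/P ⇒ P = ΣzᵢPᵢˢᵃᵗ.
P = 0.2377·319.5 + 0.0639·138.4 + 0.3401·80.0 + 0.3583·40.3 = 126.4364 kPa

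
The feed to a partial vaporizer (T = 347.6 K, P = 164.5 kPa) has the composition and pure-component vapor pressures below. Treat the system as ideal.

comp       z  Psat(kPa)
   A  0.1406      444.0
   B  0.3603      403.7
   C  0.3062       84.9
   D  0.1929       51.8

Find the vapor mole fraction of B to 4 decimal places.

Raoult's law: Kᵢ = Pᵢˢᵃᵗ/P = Pᵢˢᵃᵗ/164.5.
  K_A = 444.0/164.5 = 2.699088, K_B = 403.7/164.5 = 2.454103, K_C = 84.9/164.5 = 0.516109, K_D = 51.8/164.5 = 0.314894
Material balance + equilibrium reduce to Σ zᵢ(Kᵢ−1)/(1+V/F(Kᵢ−1)) = 0.
Feasibility: ΣzᵢKᵢ = 1.4825, Σzᵢ/Kᵢ = 1.4048 — both > 1, two phases present.
Newton iteration, V/F⁰ = 0.5:
  V/F = 0.5000: g = 0.03605, g' = -0.7083 → V/F = 0.5509
Converged at V/F = 0.5509.
Compositions from xᵢ = zᵢ/(1+V/F(Kᵢ−1)), yᵢ = Kᵢxᵢ:
  A: x = 0.0726, y = 0.1960
  B: x = 0.2001, y = 0.4909
  C: x = 0.4175, y = 0.2155
  D: x = 0.3098, y = 0.0976

y_B = 0.4909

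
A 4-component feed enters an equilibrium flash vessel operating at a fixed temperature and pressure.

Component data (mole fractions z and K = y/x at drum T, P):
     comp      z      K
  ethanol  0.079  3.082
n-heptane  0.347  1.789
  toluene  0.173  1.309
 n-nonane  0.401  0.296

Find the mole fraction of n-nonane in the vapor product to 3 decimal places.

Iterate (Newton) starting at ψ = 0.5:
  ψ = 0.500: g = -0.1124, g' = -0.679 → ψ = 0.334
  ψ = 0.334: g = -0.0072, g' = -0.608 → ψ = 0.323
Converged at ψ = 0.323.
Compositions from xᵢ = zᵢ/(1+ψ(Kᵢ−1)), yᵢ = Kᵢxᵢ:
  ethanol: x = 0.047, y = 0.146
  n-heptane: x = 0.277, y = 0.495
  toluene: x = 0.157, y = 0.206
  n-nonane: x = 0.519, y = 0.154

y_n-nonane = 0.154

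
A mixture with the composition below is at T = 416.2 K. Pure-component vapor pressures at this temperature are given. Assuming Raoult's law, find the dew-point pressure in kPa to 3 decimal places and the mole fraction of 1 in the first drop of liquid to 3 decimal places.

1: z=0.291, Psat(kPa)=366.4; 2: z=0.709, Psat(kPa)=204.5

Pdew = 234.675 kPa, x_1 = 0.186

At the dew point ψ → 1, so Σzᵢ/Kᵢ = 1 with Kᵢ = Pᵢˢᵃᵗ/P ⇒ 1/P = Σzᵢ/Pᵢˢᵃᵗ.
1/P = 0.291/366.4 + 0.709/204.5 = 0.004261 ⇒ P = 234.675 kPa
xᵢ = zᵢP/Pᵢˢᵃᵗ ⇒ x_1 = 0.291·234.675/366.4 = 0.186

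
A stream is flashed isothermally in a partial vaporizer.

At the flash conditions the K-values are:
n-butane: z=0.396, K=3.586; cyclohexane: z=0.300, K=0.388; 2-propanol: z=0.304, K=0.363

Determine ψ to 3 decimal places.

ψ = 0.400

Rachford–Rice: g(ψ) = Σ zᵢ(Kᵢ−1)/(1+ψ(Kᵢ−1)) = 0.
Check two-phase: ΣzᵢKᵢ = 1.647 > 1 and Σzᵢ/Kᵢ = 1.721 > 1, so g(0) = 0.647 > 0 and g(1) = -0.721 < 0.
Newton iteration, ψ⁰ = 0.31:
  ψ = 0.310: g = 0.1005, g' = -1.179 → ψ = 0.395
  ψ = 0.395: g = 0.0054, g' = -1.063 → ψ = 0.400
Converged at ψ = 0.400.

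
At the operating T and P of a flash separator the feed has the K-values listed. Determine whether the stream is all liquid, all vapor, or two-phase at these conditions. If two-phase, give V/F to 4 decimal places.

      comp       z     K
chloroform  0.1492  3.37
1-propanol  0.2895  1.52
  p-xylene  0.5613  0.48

two-phase, V/F = 0.2841

ΣzᵢKᵢ = 1.2123; Σzᵢ/Kᵢ = 1.4041.
Both exceed 1, so a two-phase solution exists.
Material balance + equilibrium reduce to Σ zᵢ(Kᵢ−1)/(1+ψ(Kᵢ−1)) = 0.
Iterate (Newton) starting at ψ = 0.5:
  ψ = 0.5000: g = -0.11312, g' = -0.5020 → ψ = 0.2747
  ψ = 0.2747: g = 0.00540, g' = -0.5740 → ψ = 0.2841
Converged at ψ = 0.2841.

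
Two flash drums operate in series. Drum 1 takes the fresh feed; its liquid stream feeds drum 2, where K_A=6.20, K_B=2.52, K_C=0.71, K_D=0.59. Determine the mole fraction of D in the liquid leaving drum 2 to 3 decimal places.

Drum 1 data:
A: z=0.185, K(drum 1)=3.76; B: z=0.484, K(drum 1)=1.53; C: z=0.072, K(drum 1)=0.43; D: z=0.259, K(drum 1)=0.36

x_D (drum 2) = 0.670

Drum 1:
Let ψ₁ = V/F and solve Σ zᵢ(Kᵢ−1)/(1+ψ₁(Kᵢ−1)) = 0.
Check two-phase: ΣzᵢKᵢ = 1.560 > 1 and Σzᵢ/Kᵢ = 1.252 > 1, so g(0) = 0.560 > 0 and g(1) = -0.252 < 0.
Iterate (Newton) starting at ψ₁ = 0.5:
  ψ₁ = 0.500: g = 0.1162, g' = -0.609 → ψ₁ = 0.691
  ψ₁ = 0.691: g = -0.0013, g' = -0.644 → ψ₁ = 0.689
Converged at ψ₁ = 0.689.
Drum-1 compositions:
  A: x = 0.064, y = 0.240
  B: x = 0.355, y = 0.543
  C: x = 0.119, y = 0.051
  D: x = 0.463, y = 0.167
Drum-2 feed = drum-1 liquid: z₂ = (0.0638, 0.3546, 0.1185, 0.4631).
Drum 2:
Let ψ₂ = V/F and solve Σ zᵢ(Kᵢ−1)/(1+ψ₂(Kᵢ−1)) = 0.
Feasibility: ΣzᵢKᵢ = 1.646, Σzᵢ/Kᵢ = 1.103 — both > 1, two phases present.
Iterate (Newton) starting at ψ₂ = 0.5:
  ψ₂ = 0.500: g = 0.1193, g' = -0.534 → ψ₂ = 0.723
  ψ₂ = 0.723: g = 0.0130, g' = -0.435 → ψ₂ = 0.753
Converged at ψ₂ = 0.753.
  A: x = 0.013, y = 0.080
  B: x = 0.165, y = 0.417
  C: x = 0.152, y = 0.108
  D: x = 0.670, y = 0.395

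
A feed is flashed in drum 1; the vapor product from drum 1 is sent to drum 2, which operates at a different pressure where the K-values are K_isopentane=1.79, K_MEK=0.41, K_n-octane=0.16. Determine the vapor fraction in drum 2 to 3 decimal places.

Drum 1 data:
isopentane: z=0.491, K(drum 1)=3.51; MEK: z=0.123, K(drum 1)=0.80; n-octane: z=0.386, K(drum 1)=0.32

Drum 1:
Material balance + equilibrium reduce to Σ zᵢ(Kᵢ−1)/(1+ψ₁(Kᵢ−1)) = 0.
Feasibility: ΣzᵢKᵢ = 1.945, Σzᵢ/Kᵢ = 1.500 — both > 1, two phases present.
Newton iteration, ψ₁⁰ = 0.5:
  ψ₁ = 0.500: g = 0.1215, g' = -1.024 → ψ₁ = 0.619
  ψ₁ = 0.619: g = 0.0016, g' = -1.013 → ψ₁ = 0.620
Converged at ψ₁ = 0.620.
Drum-1 compositions:
  isopentane: x = 0.192, y = 0.674
  MEK: x = 0.140, y = 0.112
  n-octane: x = 0.668, y = 0.214
Drum-2 feed = drum-1 vapor: z₂ = (0.6741, 0.1123, 0.2136).
Drum 2:
Let ψ₂ = V/F and solve Σ zᵢ(Kᵢ−1)/(1+ψ₂(Kᵢ−1)) = 0.
Check two-phase: ΣzᵢKᵢ = 1.287 > 1 and Σzᵢ/Kᵢ = 1.986 > 1, so g(0) = 0.287 > 0 and g(1) = -0.986 < 0.
Iterate (Newton) starting at ψ₂ = 0.52:
  ψ₂ = 0.520: g = -0.0368, g' = -0.768 → ψ₂ = 0.472
  ψ₂ = 0.472: g = -0.0014, g' = -0.712 → ψ₂ = 0.470
Converged at ψ₂ = 0.470.
  isopentane: x = 0.491, y = 0.880
  MEK: x = 0.155, y = 0.064
  n-octane: x = 0.353, y = 0.056

V/F (drum 2) = 0.470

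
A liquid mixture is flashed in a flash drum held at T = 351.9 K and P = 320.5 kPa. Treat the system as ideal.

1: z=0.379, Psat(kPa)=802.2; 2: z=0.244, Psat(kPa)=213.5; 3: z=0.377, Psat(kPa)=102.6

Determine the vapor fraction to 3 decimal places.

Raoult's law: Kᵢ = Pᵢˢᵃᵗ/P = Pᵢˢᵃᵗ/320.5.
  K_1 = 802.2/320.5 = 2.50296, K_2 = 213.5/320.5 = 0.66615, K_3 = 102.6/320.5 = 0.32012
Rachford–Rice: g(ψ) = Σ zᵢ(Kᵢ−1)/(1+ψ(Kᵢ−1)) = 0.
Feasibility: ΣzᵢKᵢ = 1.232, Σzᵢ/Kᵢ = 1.695 — both > 1, two phases present.
Newton–Raphson from ψ = 0.5:
  ψ = 0.500: g = -0.1609, g' = -0.718 → ψ = 0.276
  ψ = 0.276: g = -0.0026, g' = -0.725 → ψ = 0.272
Converged at ψ = 0.272.

ψ = 0.272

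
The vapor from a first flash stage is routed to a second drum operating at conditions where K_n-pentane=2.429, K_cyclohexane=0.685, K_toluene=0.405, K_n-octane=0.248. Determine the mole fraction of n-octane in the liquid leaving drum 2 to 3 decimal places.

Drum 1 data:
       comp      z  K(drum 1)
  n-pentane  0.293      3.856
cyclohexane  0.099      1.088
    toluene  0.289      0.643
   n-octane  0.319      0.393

x_n-octane (drum 2) = 0.269

Drum 1:
Newton–Raphson from ψ₁ = 0.5:
  ψ₁ = 0.500: g = -0.0506, g' = -0.703 → ψ₁ = 0.428
  ψ₁ = 0.428: g = 0.0016, g' = -0.750 → ψ₁ = 0.430
Converged at ψ₁ = 0.430.
Drum-1 compositions:
  n-pentane: x = 0.131, y = 0.507
  cyclohexane: x = 0.095, y = 0.104
  toluene: x = 0.341, y = 0.220
  n-octane: x = 0.432, y = 0.170
Drum-2 feed = drum-1 vapor: z₂ = (0.5070, 0.1038, 0.2195, 0.1697).
Drum 2:
Newton–Raphson from ψ₂ = 0.4:
  ψ₂ = 0.400: g = 0.0697, g' = -0.763 → ψ₂ = 0.491
Converged at ψ₂ = 0.491.
  n-pentane: x = 0.298, y = 0.724
  cyclohexane: x = 0.123, y = 0.084
  toluene: x = 0.310, y = 0.126
  n-octane: x = 0.269, y = 0.067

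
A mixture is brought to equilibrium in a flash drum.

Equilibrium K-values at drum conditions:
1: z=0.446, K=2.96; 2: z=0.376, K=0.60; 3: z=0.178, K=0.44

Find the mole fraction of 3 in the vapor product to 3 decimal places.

y_3 = 0.128

Material balance + equilibrium reduce to Σ zᵢ(Kᵢ−1)/(1+β(Kᵢ−1)) = 0.
Feasibility: ΣzᵢKᵢ = 1.624, Σzᵢ/Kᵢ = 1.182 — both > 1, two phases present.
Newton iteration, β⁰ = 0.66:
  β = 0.660: g = 0.0187, g' = -0.577 → β = 0.692
Converged at β = 0.692.
Compositions from xᵢ = zᵢ/(1+β(Kᵢ−1)), yᵢ = Kᵢxᵢ:
  1: x = 0.189, y = 0.560
  2: x = 0.520, y = 0.312
  3: x = 0.291, y = 0.128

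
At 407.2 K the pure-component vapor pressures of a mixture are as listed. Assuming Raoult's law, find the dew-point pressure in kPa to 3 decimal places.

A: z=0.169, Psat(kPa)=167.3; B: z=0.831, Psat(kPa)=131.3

Pdew = 136.255 kPa

At the dew point ψ → 1, so Σzᵢ/Kᵢ = 1 with Kᵢ = Pᵢˢᵃᵗ/P ⇒ 1/P = Σzᵢ/Pᵢˢᵃᵗ.
1/P = 0.169/167.3 + 0.831/131.3 = 0.007339 ⇒ P = 136.255 kPa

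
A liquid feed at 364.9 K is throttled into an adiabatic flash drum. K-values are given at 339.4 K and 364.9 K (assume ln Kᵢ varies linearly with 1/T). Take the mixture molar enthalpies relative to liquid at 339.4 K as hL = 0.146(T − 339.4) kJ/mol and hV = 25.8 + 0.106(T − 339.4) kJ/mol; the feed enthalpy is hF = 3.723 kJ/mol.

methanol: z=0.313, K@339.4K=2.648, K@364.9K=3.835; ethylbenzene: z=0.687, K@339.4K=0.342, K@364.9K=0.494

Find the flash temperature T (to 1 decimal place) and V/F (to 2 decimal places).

Adiabatic flash: solve Rachford–Rice at each trial T, then check hF = ψ·hV(T) + (1−ψ)·hL(T).
  T = 339.4 K: K = (2.648, 0.342), RR gives ψ = 0.059, H_out = 1.517 kJ/mol
  T = 364.9 K: K = (3.835, 0.494), RR gives ψ = 0.376, H_out = 13.046 kJ/mol
  T = 352.1 K: K = (3.206, 0.413), RR gives ψ = 0.222, H_out = 7.474 kJ/mol
  T = 345.8 K: K = (2.921, 0.377), RR gives ψ = 0.145, H_out = 4.632 kJ/mol
  T = 342.6 K: K = (2.782, 0.359), RR gives ψ = 0.103, H_out = 3.112 kJ/mol
  T = 344.2 K: K = (2.851, 0.368), RR gives ψ = 0.124, H_out = 3.880 kJ/mol
Linear interpolation between T = 342.6 (H_out = 3.112) and T = 344.2 (H_out = 3.880) on hF = 3.723 gives T ≈ 343.9 K, at which ψ = 0.12.

T = 343.9 K, V/F = 0.12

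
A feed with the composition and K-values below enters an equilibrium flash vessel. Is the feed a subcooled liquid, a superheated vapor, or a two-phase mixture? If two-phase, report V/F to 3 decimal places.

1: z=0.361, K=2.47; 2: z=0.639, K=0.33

two-phase, V/F = 0.104

ΣzᵢKᵢ = 1.103; Σzᵢ/Kᵢ = 2.083.
Both exceed 1, so a two-phase solution exists.
Binary case is linear: z₁(K₁−1)(1+ψ(K₂−1)) + z₂(K₂−1)(1+ψ(K₁−1)) = 0
⇒ ψ = [z₁(K₁−1)+z₂(K₂−1)] / [−(K₁−1)(K₂−1)] = 0.1025/0.9849 = 0.104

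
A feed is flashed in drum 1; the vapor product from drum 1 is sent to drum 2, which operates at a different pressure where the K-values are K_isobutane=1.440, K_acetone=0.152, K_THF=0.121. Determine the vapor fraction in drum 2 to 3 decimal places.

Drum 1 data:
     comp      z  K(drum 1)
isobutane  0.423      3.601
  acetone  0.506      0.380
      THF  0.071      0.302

V/F (drum 2) = 0.148

Drum 1:
Newton–Raphson from ψ₁ = 0.38:
  ψ₁ = 0.380: g = 0.0755, g' = -1.121 → ψ₁ = 0.447
  ψ₁ = 0.447: g = 0.0024, g' = -1.057 → ψ₁ = 0.450
Converged at ψ₁ = 0.450.
Drum-1 compositions:
  isobutane: x = 0.195, y = 0.702
  acetone: x = 0.702, y = 0.267
  THF: x = 0.103, y = 0.031
Drum-2 feed = drum-1 vapor: z₂ = (0.7022, 0.2666, 0.0312).
Drum 2:
Material balance + equilibrium reduce to Σ zᵢ(Kᵢ−1)/(1+ψ₂(Kᵢ−1)) = 0.
Check two-phase: ΣzᵢKᵢ = 1.055 > 1 and Σzᵢ/Kᵢ = 2.500 > 1, so g(0) = 0.055 > 0 and g(1) = -1.500 < 0.
Newton–Raphson from ψ₂ = 0.5:
  ψ₂ = 0.500: g = -0.1882, g' = -0.746 → ψ₂ = 0.248
  ψ₂ = 0.248: g = -0.0427, g' = -0.457 → ψ₂ = 0.154
  ψ₂ = 0.154: g = -0.0026, g' = -0.405 → ψ₂ = 0.148
Converged at ψ₂ = 0.148.
  isobutane: x = 0.659, y = 0.949
  acetone: x = 0.305, y = 0.046
  THF: x = 0.036, y = 0.004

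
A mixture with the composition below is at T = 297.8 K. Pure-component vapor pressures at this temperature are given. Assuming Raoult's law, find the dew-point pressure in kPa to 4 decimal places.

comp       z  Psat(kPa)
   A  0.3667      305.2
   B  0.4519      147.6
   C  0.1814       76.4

Pdew = 150.6590 kPa

At the dew point ψ → 1, so Σzᵢ/Kᵢ = 1 with Kᵢ = Pᵢˢᵃᵗ/P ⇒ 1/P = Σzᵢ/Pᵢˢᵃᵗ.
1/P = 0.3667/305.2 + 0.4519/147.6 + 0.1814/76.4 = 0.0066375 ⇒ P = 150.6590 kPa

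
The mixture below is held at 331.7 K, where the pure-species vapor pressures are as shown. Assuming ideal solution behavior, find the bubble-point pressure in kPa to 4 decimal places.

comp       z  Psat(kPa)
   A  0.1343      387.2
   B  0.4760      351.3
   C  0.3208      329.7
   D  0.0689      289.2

At the bubble point ψ → 0, so ΣzᵢKᵢ = 1 with Kᵢ = Pᵢˢᵃᵗ/P ⇒ P = ΣzᵢPᵢˢᵃᵗ.
P = 0.1343·387.2 + 0.4760·351.3 + 0.3208·329.7 + 0.0689·289.2 = 344.9134 kPa

Pbub = 344.9134 kPa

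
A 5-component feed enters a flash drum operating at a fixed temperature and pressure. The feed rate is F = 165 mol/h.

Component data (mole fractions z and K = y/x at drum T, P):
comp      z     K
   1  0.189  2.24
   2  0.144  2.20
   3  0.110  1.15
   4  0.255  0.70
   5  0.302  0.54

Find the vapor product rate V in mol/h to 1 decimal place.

Rachford–Rice: g(V/F) = Σ zᵢ(Kᵢ−1)/(1+V/F(Kᵢ−1)) = 0.
Check two-phase: ΣzᵢKᵢ = 1.208 > 1 and Σzᵢ/Kᵢ = 1.169 > 1, so g(0) = 0.208 > 0 and g(1) = -0.169 < 0.
Newton iteration, V/F⁰ = 0.5:
  V/F = 0.500: g = -0.0024, g' = -0.333 → V/F = 0.493
Converged at V/F = 0.493.
Then V = V/F·F = 0.4928·165 = 81.3 mol/h and L = F − V = 83.7 mol/h.

V = 81.3 mol/h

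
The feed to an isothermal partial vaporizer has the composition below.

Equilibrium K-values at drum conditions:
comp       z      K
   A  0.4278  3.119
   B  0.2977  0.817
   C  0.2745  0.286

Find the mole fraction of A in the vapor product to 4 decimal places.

y_A = 0.5908

Let ψ = V/F and solve Σ zᵢ(Kᵢ−1)/(1+ψ(Kᵢ−1)) = 0.
Check two-phase: ΣzᵢKᵢ = 1.6560 > 1 and Σzᵢ/Kᵢ = 1.4613 > 1, so g(0) = 0.6560 > 0 and g(1) = -0.4613 < 0.
Newton iteration, ψ⁰ = 0.5:
  ψ = 0.5000: g = 0.07538, g' = -0.8034 → ψ = 0.5938
  ψ = 0.5938: g = 0.00003, g' = -0.8110 → ψ = 0.5939
Converged at ψ = 0.5939.
Compositions from xᵢ = zᵢ/(1+ψ(Kᵢ−1)), yᵢ = Kᵢxᵢ:
  A: x = 0.1894, y = 0.5908
  B: x = 0.3340, y = 0.2729
  C: x = 0.4766, y = 0.1363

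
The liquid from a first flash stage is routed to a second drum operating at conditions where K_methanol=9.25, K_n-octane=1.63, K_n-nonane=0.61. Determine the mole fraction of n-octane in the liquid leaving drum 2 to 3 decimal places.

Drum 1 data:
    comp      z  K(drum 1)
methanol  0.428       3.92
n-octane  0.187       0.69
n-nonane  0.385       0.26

Drum 1:
Rachford–Rice: g(ψ₁) = Σ zᵢ(Kᵢ−1)/(1+ψ₁(Kᵢ−1)) = 0.
g(0) = ΣzᵢKᵢ − 1 = 0.907 and g(1) = 1 − Σzᵢ/Kᵢ = -0.861, so a root lies in (0, 1).
Iterate (Newton) starting at ψ₁ = 0.51:
  ψ₁ = 0.510: g = -0.0244, g' = -1.158 → ψ₁ = 0.489
Converged at ψ₁ = 0.489.
Drum-1 compositions:
  methanol: x = 0.176, y = 0.691
  n-octane: x = 0.220, y = 0.152
  n-nonane: x = 0.603, y = 0.157
Drum-2 feed = drum-1 liquid: z₂ = (0.1763, 0.2204, 0.6033).
Drum 2:
Newton–Raphson from ψ₂ = 0.46:
  ψ₂ = 0.460: g = 0.1242, g' = -0.711 → ψ₂ = 0.635
  ψ₂ = 0.635: g = 0.0197, g' = -0.515 → ψ₂ = 0.673
  ψ₂ = 0.673: g = 0.0005, g' = -0.491 → ψ₂ = 0.674
Converged at ψ₂ = 0.674.
  methanol: x = 0.027, y = 0.249
  n-octane: x = 0.155, y = 0.252
  n-nonane: x = 0.818, y = 0.499

x_n-octane (drum 2) = 0.155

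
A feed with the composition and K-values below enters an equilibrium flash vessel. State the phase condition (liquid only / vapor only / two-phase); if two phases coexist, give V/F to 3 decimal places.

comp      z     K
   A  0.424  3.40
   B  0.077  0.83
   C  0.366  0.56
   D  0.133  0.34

ΣzᵢKᵢ = 1.756; Σzᵢ/Kᵢ = 1.262.
Both exceed 1, so a two-phase solution exists.
Rachford–Rice: g(ψ) = Σ zᵢ(Kᵢ−1)/(1+ψ(Kᵢ−1)) = 0.
Newton–Raphson from ψ = 0.5:
  ψ = 0.500: g = 0.1108, g' = -0.753 → ψ = 0.647
  ψ = 0.647: g = 0.0055, g' = -0.692 → ψ = 0.655
Converged at ψ = 0.655.

two-phase, V/F = 0.655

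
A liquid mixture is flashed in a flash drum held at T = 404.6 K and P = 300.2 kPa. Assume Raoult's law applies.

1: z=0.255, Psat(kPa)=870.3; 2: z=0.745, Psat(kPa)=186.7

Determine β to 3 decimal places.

Raoult's law: Kᵢ = Pᵢˢᵃᵗ/P = Pᵢˢᵃᵗ/300.2.
  K_1 = 870.3/300.2 = 2.89907, K_2 = 186.7/300.2 = 0.62192
Rachford–Rice: g(β) = Σ zᵢ(Kᵢ−1)/(1+β(Kᵢ−1)) = 0.
Check two-phase: ΣzᵢKᵢ = 1.203 > 1 and Σzᵢ/Kᵢ = 1.286 > 1, so g(0) = 0.203 > 0 and g(1) = -0.286 < 0.
Binary case is linear: z₁(K₁−1)(1+β(K₂−1)) + z₂(K₂−1)(1+β(K₁−1)) = 0
⇒ β = [z₁(K₁−1)+z₂(K₂−1)] / [−(K₁−1)(K₂−1)] = 0.2026/0.7180 = 0.282

β = 0.282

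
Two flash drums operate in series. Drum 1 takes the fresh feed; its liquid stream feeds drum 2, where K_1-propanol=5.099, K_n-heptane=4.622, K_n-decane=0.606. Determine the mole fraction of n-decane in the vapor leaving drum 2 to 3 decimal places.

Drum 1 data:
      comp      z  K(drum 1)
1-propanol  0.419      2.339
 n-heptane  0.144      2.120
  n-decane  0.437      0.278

y_n-decane (drum 2) = 0.551

Drum 1:
Material balance + equilibrium reduce to Σ zᵢ(Kᵢ−1)/(1+ψ₁(Kᵢ−1)) = 0.
Check two-phase: ΣzᵢKᵢ = 1.407 > 1 and Σzᵢ/Kᵢ = 1.819 > 1, so g(0) = 0.407 > 0 and g(1) = -0.819 < 0.
Iterate (Newton) starting at ψ₁ = 0.63:
  ψ₁ = 0.630: g = -0.1799, g' = -1.050 → ψ₁ = 0.459
  ψ₁ = 0.459: g = -0.0176, g' = -0.876 → ψ₁ = 0.439
  ψ₁ = 0.439: g = -0.0001, g' = -0.867 → ψ₁ = 0.438
Converged at ψ₁ = 0.438.
Drum-1 compositions:
  1-propanol: x = 0.264, y = 0.618
  n-heptane: x = 0.097, y = 0.205
  n-decane: x = 0.639, y = 0.178
Drum-2 feed = drum-1 liquid: z₂ = (0.2640, 0.0966, 0.6394).
Drum 2:
Material balance + equilibrium reduce to Σ zᵢ(Kᵢ−1)/(1+ψ₂(Kᵢ−1)) = 0.
Feasibility: ΣzᵢKᵢ = 2.180, Σzᵢ/Kᵢ = 1.128 — both > 1, two phases present.
Newton–Raphson from ψ₂ = 0.5:
  ψ₂ = 0.500: g = 0.1656, g' = -0.791 → ψ₂ = 0.709
  ψ₂ = 0.709: g = 0.0253, g' = -0.581 → ψ₂ = 0.753
  ψ₂ = 0.753: g = 0.0005, g' = -0.558 → ψ₂ = 0.754
Converged at ψ₂ = 0.754.
  1-propanol: x = 0.065, y = 0.329
  n-heptane: x = 0.026, y = 0.120
  n-decane: x = 0.910, y = 0.551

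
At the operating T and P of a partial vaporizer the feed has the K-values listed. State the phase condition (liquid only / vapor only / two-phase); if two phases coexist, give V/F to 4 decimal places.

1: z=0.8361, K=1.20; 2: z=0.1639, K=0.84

ΣzᵢKᵢ = 1.1410; Σzᵢ/Kᵢ = 0.8919.
Since Σzᵢ/Kᵢ < 1 the mixture is above its dew point — single vapor phase.

vapor only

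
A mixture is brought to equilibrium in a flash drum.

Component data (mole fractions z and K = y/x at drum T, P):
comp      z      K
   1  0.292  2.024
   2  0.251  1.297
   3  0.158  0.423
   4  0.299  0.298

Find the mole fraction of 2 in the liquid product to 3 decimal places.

Rachford–Rice: g(V/F) = Σ zᵢ(Kᵢ−1)/(1+V/F(Kᵢ−1)) = 0.
Check two-phase: ΣzᵢKᵢ = 1.072 > 1 and Σzᵢ/Kᵢ = 1.715 > 1, so g(0) = 0.072 > 0 and g(1) = -0.715 < 0.
Newton–Raphson from V/F = 0.47:
  V/F = 0.470: g = -0.1711, g' = -0.584 → V/F = 0.177
  V/F = 0.177: g = -0.0173, g' = -0.497 → V/F = 0.142
Converged at V/F = 0.142.
Compositions from xᵢ = zᵢ/(1+V/F(Kᵢ−1)), yᵢ = Kᵢxᵢ:
  1: x = 0.255, y = 0.516
  2: x = 0.241, y = 0.312
  3: x = 0.172, y = 0.073
  4: x = 0.332, y = 0.099

x_2 = 0.241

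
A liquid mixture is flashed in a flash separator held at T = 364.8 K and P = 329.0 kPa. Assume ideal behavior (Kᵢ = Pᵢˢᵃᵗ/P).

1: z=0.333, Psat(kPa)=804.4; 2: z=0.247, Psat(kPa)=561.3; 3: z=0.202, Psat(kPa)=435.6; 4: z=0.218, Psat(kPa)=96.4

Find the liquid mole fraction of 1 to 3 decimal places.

Raoult's law: Kᵢ = Pᵢˢᵃᵗ/P = Pᵢˢᵃᵗ/329.0.
  K_1 = 804.4/329.0 = 2.44498, K_2 = 561.3/329.0 = 1.70608, K_3 = 435.6/329.0 = 1.32401, K_4 = 96.4/329.0 = 0.29301
Rachford–Rice: g(V/F) = Σ zᵢ(Kᵢ−1)/(1+V/F(Kᵢ−1)) = 0.
Check two-phase: ΣzᵢKᵢ = 1.567 > 1 and Σzᵢ/Kᵢ = 1.178 > 1, so g(0) = 0.567 > 0 and g(1) = -0.178 < 0.
Newton–Raphson from V/F = 0.47:
  V/F = 0.470: g = 0.2435, g' = -0.576 → V/F = 0.892
  V/F = 0.892: g = -0.0497, g' = -0.992 → V/F = 0.842
  V/F = 0.842: g = -0.0032, g' = -0.869 → V/F = 0.839
Converged at V/F = 0.839.
Compositions from xᵢ = zᵢ/(1+V/F(Kᵢ−1)), yᵢ = Kᵢxᵢ:
  1: x = 0.151, y = 0.368
  2: x = 0.155, y = 0.265
  3: x = 0.159, y = 0.210
  4: x = 0.535, y = 0.157

x_1 = 0.151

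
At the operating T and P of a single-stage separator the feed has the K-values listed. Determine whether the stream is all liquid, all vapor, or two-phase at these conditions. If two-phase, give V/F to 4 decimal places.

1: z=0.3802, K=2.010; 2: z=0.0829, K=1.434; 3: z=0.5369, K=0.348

ΣzᵢKᵢ = 1.0699; Σzᵢ/Kᵢ = 1.7898.
Both exceed 1, so a two-phase solution exists.
Iterate (Newton) starting at ψ = 0.65:
  ψ = 0.6500: g = -0.34765, g' = -0.8383 → ψ = 0.2353
  ψ = 0.2353: g = -0.07058, g' = -0.5845 → ψ = 0.1145
  ψ = 0.1145: g = 0.00015, g' = -0.5923 → ψ = 0.1148
Converged at ψ = 0.1148.

two-phase, V/F = 0.1148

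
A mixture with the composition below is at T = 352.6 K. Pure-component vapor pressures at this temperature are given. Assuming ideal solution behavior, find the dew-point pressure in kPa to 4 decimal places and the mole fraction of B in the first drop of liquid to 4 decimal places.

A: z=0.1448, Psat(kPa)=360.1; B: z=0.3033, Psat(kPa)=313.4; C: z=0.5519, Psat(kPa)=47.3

At the dew point ψ → 1, so Σzᵢ/Kᵢ = 1 with Kᵢ = Pᵢˢᵃᵗ/P ⇒ 1/P = Σzᵢ/Pᵢˢᵃᵗ.
1/P = 0.1448/360.1 + 0.3033/313.4 + 0.5519/47.3 = 0.0130380 ⇒ P = 76.6991 kPa
xᵢ = zᵢP/Pᵢˢᵃᵗ ⇒ x_B = 0.3033·76.6991/313.4 = 0.0742

Pdew = 76.6991 kPa, x_B = 0.0742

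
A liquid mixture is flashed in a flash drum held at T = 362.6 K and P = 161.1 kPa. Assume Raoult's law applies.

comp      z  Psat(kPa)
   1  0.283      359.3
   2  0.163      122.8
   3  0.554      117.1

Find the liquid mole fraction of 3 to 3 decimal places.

x_3 = 0.638

Raoult's law: Kᵢ = Pᵢˢᵃᵗ/P = Pᵢˢᵃᵗ/161.1.
  K_1 = 359.3/161.1 = 2.23029, K_2 = 122.8/161.1 = 0.76226, K_3 = 117.1/161.1 = 0.72688
Newton–Raphson from ψ = 0.62:
  ψ = 0.620: g = -0.0301, g' = -0.210 → ψ = 0.477
  ψ = 0.477: g = 0.0017, g' = -0.236 → ψ = 0.484
Converged at ψ = 0.484.
Compositions from xᵢ = zᵢ/(1+ψ(Kᵢ−1)), yᵢ = Kᵢxᵢ:
  1: x = 0.177, y = 0.396
  2: x = 0.184, y = 0.140
  3: x = 0.638, y = 0.464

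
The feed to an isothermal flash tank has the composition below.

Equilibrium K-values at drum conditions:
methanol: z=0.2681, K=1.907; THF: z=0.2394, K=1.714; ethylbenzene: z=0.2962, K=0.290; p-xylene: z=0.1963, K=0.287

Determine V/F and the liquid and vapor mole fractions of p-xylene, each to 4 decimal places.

Material balance + equilibrium reduce to Σ zᵢ(Kᵢ−1)/(1+V/F(Kᵢ−1)) = 0.
Feasibility: ΣzᵢKᵢ = 1.0638, Σzᵢ/Kᵢ = 1.9856 — both > 1, two phases present.
Newton iteration, V/F⁰ = 0.5:
  V/F = 0.5000: g = -0.25029, g' = -0.7706 → V/F = 0.1752
  V/F = 0.1752: g = -0.03836, g' = -0.5857 → V/F = 0.1097
  V/F = 0.1097: g = -0.00022, g' = -0.5805 → V/F = 0.1093
Converged at V/F = 0.1093.
Compositions from xᵢ = zᵢ/(1+V/F(Kᵢ−1)), yᵢ = Kᵢxᵢ:
  methanol: x = 0.2439, y = 0.4651
  THF: x = 0.2221, y = 0.3806
  ethylbenzene: x = 0.3211, y = 0.0931
  p-xylene: x = 0.2129, y = 0.0611

V/F = 0.1093, x_p-xylene = 0.2129, y_p-xylene = 0.0611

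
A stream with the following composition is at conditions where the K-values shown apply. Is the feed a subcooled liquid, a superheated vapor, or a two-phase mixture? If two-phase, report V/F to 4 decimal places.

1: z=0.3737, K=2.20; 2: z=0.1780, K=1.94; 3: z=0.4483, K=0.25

two-phase, V/F = 0.3326

ΣzᵢKᵢ = 1.2795; Σzᵢ/Kᵢ = 2.0548.
Both exceed 1, so a two-phase solution exists.
Rachford–Rice: g(ψ) = Σ zᵢ(Kᵢ−1)/(1+ψ(Kᵢ−1)) = 0.
Iterate (Newton) starting at ψ = 0.31:
  ψ = 0.3100: g = 0.01834, g' = -0.8083 → ψ = 0.3327
  ψ = 0.3327: g = -0.00006, g' = -0.8139 → ψ = 0.3326
Converged at ψ = 0.3326.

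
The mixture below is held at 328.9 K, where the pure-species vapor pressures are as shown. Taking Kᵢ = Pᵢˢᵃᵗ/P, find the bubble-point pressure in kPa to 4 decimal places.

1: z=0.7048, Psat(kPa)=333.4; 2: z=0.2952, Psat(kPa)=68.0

Pbub = 255.0539 kPa

At the bubble point ψ → 0, so ΣzᵢKᵢ = 1 with Kᵢ = Pᵢˢᵃᵗ/P ⇒ P = ΣzᵢPᵢˢᵃᵗ.
P = 0.7048·333.4 + 0.2952·68.0 = 255.0539 kPa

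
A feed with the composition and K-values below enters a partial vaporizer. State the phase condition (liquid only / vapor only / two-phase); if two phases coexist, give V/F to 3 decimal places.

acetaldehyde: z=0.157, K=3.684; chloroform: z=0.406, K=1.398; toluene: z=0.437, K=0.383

ΣzᵢKᵢ = 1.313; Σzᵢ/Kᵢ = 1.474.
Both exceed 1, so a two-phase solution exists.
Rachford–Rice: g(ψ) = Σ zᵢ(Kᵢ−1)/(1+ψ(Kᵢ−1)) = 0.
Newton–Raphson from ψ = 0.5:
  ψ = 0.500: g = -0.0752, g' = -0.599 → ψ = 0.374
  ψ = 0.374: g = 0.0002, g' = -0.611 → ψ = 0.375
Converged at ψ = 0.375.

two-phase, V/F = 0.375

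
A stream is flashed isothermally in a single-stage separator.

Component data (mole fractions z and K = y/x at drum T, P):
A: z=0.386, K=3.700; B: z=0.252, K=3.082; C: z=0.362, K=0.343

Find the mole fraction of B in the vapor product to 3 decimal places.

y_B = 0.286

Newton iteration, ψ⁰ = 0.5:
  ψ = 0.500: g = 0.3464, g' = -1.118 → ψ = 0.810
  ψ = 0.810: g = 0.0143, g' = -1.142 → ψ = 0.822
Converged at ψ = 0.822.
Compositions from xᵢ = zᵢ/(1+ψ(Kᵢ−1)), yᵢ = Kᵢxᵢ:
  A: x = 0.120, y = 0.444
  B: x = 0.093, y = 0.286
  C: x = 0.787, y = 0.270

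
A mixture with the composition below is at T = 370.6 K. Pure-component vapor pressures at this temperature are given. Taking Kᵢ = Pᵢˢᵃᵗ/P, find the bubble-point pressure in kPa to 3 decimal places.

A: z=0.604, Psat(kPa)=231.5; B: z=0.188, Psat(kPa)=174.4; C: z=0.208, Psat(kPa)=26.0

Pbub = 178.021 kPa

At the bubble point ψ → 0, so ΣzᵢKᵢ = 1 with Kᵢ = Pᵢˢᵃᵗ/P ⇒ P = ΣzᵢPᵢˢᵃᵗ.
P = 0.604·231.5 + 0.188·174.4 + 0.208·26.0 = 178.021 kPa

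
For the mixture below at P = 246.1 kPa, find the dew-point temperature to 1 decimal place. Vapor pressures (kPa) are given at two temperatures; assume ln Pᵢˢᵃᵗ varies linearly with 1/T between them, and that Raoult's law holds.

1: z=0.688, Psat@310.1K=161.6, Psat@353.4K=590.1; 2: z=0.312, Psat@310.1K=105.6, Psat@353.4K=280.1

Dew-point temperature: Σzᵢ·P/Pᵢˢᵃᵗ(T) = 1. Interpolate ln Pᵢˢᵃᵗ = aᵢ + bᵢ/T.
  T = 310.1 K: ΣzᵢP/Pᵢˢᵃᵗ = 1.7749
  T = 353.4 K: ΣzᵢP/Pᵢˢᵃᵗ = 0.5611
  T = 331.8 K: ΣzᵢP/Pᵢˢᵃᵗ = 0.9568
  T = 321.0 K: ΣzᵢP/Pᵢˢᵃᵗ = 1.2866
  T = 326.4 K: ΣzᵢP/Pᵢˢᵃᵗ = 1.1066
  T = 329.1 K: ΣzᵢP/Pᵢˢᵃᵗ = 1.0283
  T = 330.5 K: ΣzᵢP/Pᵢˢᵃᵗ = 0.9904
Interpolating between 329.1 K and 330.5 K gives T ≈ 330.1 K.

T = 330.1 K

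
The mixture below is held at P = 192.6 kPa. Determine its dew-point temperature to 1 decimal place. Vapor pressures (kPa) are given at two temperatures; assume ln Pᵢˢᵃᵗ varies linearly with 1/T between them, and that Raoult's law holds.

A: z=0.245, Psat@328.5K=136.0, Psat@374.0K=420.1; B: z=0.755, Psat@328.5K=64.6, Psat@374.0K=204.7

Dew-point temperature: Σzᵢ·P/Pᵢˢᵃᵗ(T) = 1. Interpolate ln Pᵢˢᵃᵗ = aᵢ + bᵢ/T.
  T = 328.5 K: ΣzᵢP/Pᵢˢᵃᵗ = 2.5979
  T = 374.0 K: ΣzᵢP/Pᵢˢᵃᵗ = 0.8227
  T = 351.2 K: ΣzᵢP/Pᵢˢᵃᵗ = 1.4103
  T = 362.6 K: ΣzᵢP/Pᵢˢᵃᵗ = 1.0680
  T = 368.3 K: ΣzᵢP/Pᵢˢᵃᵗ = 0.9355
  T = 365.5 K: ΣzᵢP/Pᵢˢᵃᵗ = 0.9979
Interpolating between 362.6 K and 365.5 K gives T ≈ 365.4 K.

T = 365.4 K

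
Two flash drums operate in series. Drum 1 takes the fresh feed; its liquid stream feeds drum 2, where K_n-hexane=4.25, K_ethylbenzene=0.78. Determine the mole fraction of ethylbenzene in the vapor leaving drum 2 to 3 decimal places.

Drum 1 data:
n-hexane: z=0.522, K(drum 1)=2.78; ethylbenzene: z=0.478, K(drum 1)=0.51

Drum 1:
Material balance + equilibrium reduce to Σ zᵢ(Kᵢ−1)/(1+ψ₁(Kᵢ−1)) = 0.
Feasibility: ΣzᵢKᵢ = 1.695, Σzᵢ/Kᵢ = 1.125 — both > 1, two phases present.
Iterate (Newton) starting at ψ₁ = 0.47:
  ψ₁ = 0.470: g = 0.2016, g' = -0.684 → ψ₁ = 0.765
  ψ₁ = 0.765: g = 0.0189, g' = -0.590 → ψ₁ = 0.797
Converged at ψ₁ = 0.797.
Drum-1 compositions:
  n-hexane: x = 0.216, y = 0.600
  ethylbenzene: x = 0.784, y = 0.400
Drum-2 feed = drum-1 liquid: z₂ = (0.2159, 0.7841).
Drum 2:
Material balance + equilibrium reduce to Σ zᵢ(Kᵢ−1)/(1+ψ₂(Kᵢ−1)) = 0.
Check two-phase: ΣzᵢKᵢ = 1.529 > 1 and Σzᵢ/Kᵢ = 1.056 > 1, so g(0) = 0.529 > 0 and g(1) = -0.056 < 0.
Binary case is linear: z₁(K₁−1)(1+ψ₂(K₂−1)) + z₂(K₂−1)(1+ψ₂(K₁−1)) = 0
⇒ ψ₂ = [z₁(K₁−1)+z₂(K₂−1)] / [−(K₁−1)(K₂−1)] = 0.5290/0.7150 = 0.740
  n-hexane: x = 0.063, y = 0.269
  ethylbenzene: x = 0.937, y = 0.731

y_ethylbenzene (drum 2) = 0.731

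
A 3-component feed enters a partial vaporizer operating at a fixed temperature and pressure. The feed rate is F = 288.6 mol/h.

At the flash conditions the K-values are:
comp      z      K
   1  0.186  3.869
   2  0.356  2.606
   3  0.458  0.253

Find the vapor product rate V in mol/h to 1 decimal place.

Newton–Raphson from V/F = 0.5:
  V/F = 0.500: g = -0.0098, g' = -1.192 → V/F = 0.492
Converged at V/F = 0.492.
Then V = V/F·F = 0.4918·288.6 = 141.9 mol/h and L = F − V = 146.7 mol/h.

V = 141.9 mol/h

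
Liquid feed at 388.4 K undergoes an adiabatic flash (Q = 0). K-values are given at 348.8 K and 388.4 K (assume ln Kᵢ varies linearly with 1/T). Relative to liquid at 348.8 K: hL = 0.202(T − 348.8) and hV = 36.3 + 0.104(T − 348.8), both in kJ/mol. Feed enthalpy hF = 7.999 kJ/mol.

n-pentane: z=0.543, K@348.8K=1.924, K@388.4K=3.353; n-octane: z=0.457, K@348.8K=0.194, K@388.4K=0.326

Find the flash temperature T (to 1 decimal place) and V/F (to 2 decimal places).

Adiabatic flash: solve Rachford–Rice at each trial T, then check hF = ψ·hV(T) + (1−ψ)·hL(T).
  T = 348.8 K: K = (1.924, 0.194), RR gives ψ = 0.179, H_out = 6.502 kJ/mol
  T = 388.4 K: K = (3.353, 0.326), RR gives ψ = 0.611, H_out = 27.821 kJ/mol
  T = 368.6 K: K = (2.578, 0.255), RR gives ψ = 0.439, H_out = 19.093 kJ/mol
  T = 358.7 K: K = (2.236, 0.223), RR gives ψ = 0.329, H_out = 13.637 kJ/mol
  T = 353.8 K: K = (2.078, 0.208), RR gives ψ = 0.262, H_out = 10.395 kJ/mol
  T = 351.3 K: K = (2.000, 0.201), RR gives ψ = 0.223, H_out = 8.537 kJ/mol
  T = 350.1 K: K = (1.963, 0.198), RR gives ψ = 0.202, H_out = 7.584 kJ/mol
Linear interpolation between T = 350.1 (H_out = 7.584) and T = 351.3 (H_out = 8.537) on hF = 7.999 gives T ≈ 350.6 K, at which ψ = 0.21.

T = 350.6 K, V/F = 0.21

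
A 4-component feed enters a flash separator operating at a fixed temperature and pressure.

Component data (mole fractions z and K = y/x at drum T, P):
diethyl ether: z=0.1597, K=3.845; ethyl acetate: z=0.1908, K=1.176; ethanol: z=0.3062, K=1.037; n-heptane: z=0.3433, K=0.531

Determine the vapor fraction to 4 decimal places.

ψ = 0.5556

Newton iteration, ψ⁰ = 0.57:
  ψ = 0.5700: g = -0.00483, g' = -0.3340 → ψ = 0.5555
  ψ = 0.5555: g = 0.00002, g' = -0.3375 → ψ = 0.5556
Converged at ψ = 0.5556.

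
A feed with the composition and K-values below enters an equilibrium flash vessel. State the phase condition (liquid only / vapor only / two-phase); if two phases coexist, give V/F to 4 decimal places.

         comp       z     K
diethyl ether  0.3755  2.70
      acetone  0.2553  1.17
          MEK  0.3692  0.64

ΣzᵢKᵢ = 1.5488; Σzᵢ/Kᵢ = 0.9342.
Since Σzᵢ/Kᵢ < 1 the mixture is above its dew point — single vapor phase.

vapor only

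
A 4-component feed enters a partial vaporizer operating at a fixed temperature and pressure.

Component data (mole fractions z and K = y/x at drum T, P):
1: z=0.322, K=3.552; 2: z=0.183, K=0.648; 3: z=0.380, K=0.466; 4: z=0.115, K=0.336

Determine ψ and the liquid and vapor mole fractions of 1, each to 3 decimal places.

Let ψ = V/F and solve Σ zᵢ(Kᵢ−1)/(1+ψ(Kᵢ−1)) = 0.
g(0) = ΣzᵢKᵢ − 1 = 0.478 and g(1) = 1 − Σzᵢ/Kᵢ = -0.531, so a root lies in (0, 1).
Newton–Raphson from ψ = 0.34:
  ψ = 0.340: g = 0.0202, g' = -0.877 → ψ = 0.363
Converged at ψ = 0.363.
Compositions from xᵢ = zᵢ/(1+ψ(Kᵢ−1)), yᵢ = Kᵢxᵢ:
  1: x = 0.167, y = 0.593
  2: x = 0.210, y = 0.136
  3: x = 0.472, y = 0.220
  4: x = 0.152, y = 0.051

ψ = 0.363, x_1 = 0.167, y_1 = 0.593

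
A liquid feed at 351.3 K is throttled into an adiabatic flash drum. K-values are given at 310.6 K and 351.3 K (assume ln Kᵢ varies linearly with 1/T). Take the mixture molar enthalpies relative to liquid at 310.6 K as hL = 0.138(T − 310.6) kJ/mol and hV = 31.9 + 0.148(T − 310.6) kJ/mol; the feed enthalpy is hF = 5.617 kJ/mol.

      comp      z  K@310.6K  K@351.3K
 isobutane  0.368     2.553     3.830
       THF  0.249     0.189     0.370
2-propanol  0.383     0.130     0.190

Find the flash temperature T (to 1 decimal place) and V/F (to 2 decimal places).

T = 323.1 K, V/F = 0.12

Adiabatic flash: solve Rachford–Rice at each trial T, then check hF = ψ·hV(T) + (1−ψ)·hL(T).
  T = 310.6 K: K = (2.553, 0.189, 0.130), RR gives ψ = 0.028, H_out = 0.882 kJ/mol
  T = 351.3 K: K = (3.830, 0.370, 0.190), RR gives ψ = 0.273, H_out = 14.431 kJ/mol
  T = 331.0 K: K = (3.168, 0.270, 0.159), RR gives ψ = 0.170, H_out = 8.266 kJ/mol
  T = 320.8 K: K = (2.854, 0.227, 0.144), RR gives ψ = 0.106, H_out = 4.802 kJ/mol
  T = 325.9 K: K = (3.009, 0.248, 0.152), RR gives ψ = 0.139, H_out = 6.578 kJ/mol
  T = 323.4 K: K = (2.932, 0.238, 0.148), RR gives ψ = 0.123, H_out = 5.720 kJ/mol
  T = 322.1 K: K = (2.893, 0.232, 0.146), RR gives ψ = 0.115, H_out = 5.264 kJ/mol
Linear interpolation between T = 322.1 (H_out = 5.264) and T = 323.4 (H_out = 5.720) on hF = 5.617 gives T ≈ 323.1 K, at which ψ = 0.12.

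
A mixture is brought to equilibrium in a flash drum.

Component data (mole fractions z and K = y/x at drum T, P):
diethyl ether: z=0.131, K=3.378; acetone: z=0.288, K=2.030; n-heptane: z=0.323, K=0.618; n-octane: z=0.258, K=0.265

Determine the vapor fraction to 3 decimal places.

ψ = 0.336

Let ψ = V/F and solve Σ zᵢ(Kᵢ−1)/(1+ψ(Kᵢ−1)) = 0.
Check two-phase: ΣzᵢKᵢ = 1.295 > 1 and Σzᵢ/Kᵢ = 1.677 > 1, so g(0) = 0.295 > 0 and g(1) = -0.677 < 0.
Newton iteration, ψ⁰ = 0.5:
  ψ = 0.500: g = -0.1142, g' = -0.708 → ψ = 0.339
  ψ = 0.339: g = -0.0018, g' = -0.704 → ψ = 0.336
Converged at ψ = 0.336.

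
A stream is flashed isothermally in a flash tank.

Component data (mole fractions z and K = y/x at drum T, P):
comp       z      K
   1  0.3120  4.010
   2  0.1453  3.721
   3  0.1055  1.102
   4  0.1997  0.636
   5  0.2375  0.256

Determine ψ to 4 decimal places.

Newton iteration, ψ⁰ = 0.5:
  ψ = 0.5000: g = 0.18239, g' = -1.0174 → ψ = 0.6793
  ψ = 0.6793: g = 0.00351, g' = -1.0226 → ψ = 0.6827
Converged at ψ = 0.6827.

ψ = 0.6827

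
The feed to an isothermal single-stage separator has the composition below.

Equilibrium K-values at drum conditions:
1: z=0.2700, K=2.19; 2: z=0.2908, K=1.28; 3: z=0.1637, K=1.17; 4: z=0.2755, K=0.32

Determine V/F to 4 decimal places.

Newton–Raphson from V/F = 0.39:
  V/F = 0.3900: g = 0.06401, g' = -0.4370 → V/F = 0.5365
  V/F = 0.5365: g = -0.00253, g' = -0.4794 → V/F = 0.5312
Converged at V/F = 0.5312.

V/F = 0.5312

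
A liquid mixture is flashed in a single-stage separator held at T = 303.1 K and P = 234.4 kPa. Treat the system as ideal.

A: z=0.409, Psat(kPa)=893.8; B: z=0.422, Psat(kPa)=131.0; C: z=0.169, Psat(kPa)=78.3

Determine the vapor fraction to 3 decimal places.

Raoult's law: Kᵢ = Pᵢˢᵃᵗ/P = Pᵢˢᵃᵗ/234.4.
  K_A = 893.8/234.4 = 3.81314, K_B = 131.0/234.4 = 0.55887, K_C = 78.3/234.4 = 0.33404
Material balance + equilibrium reduce to Σ zᵢ(Kᵢ−1)/(1+ψ(Kᵢ−1)) = 0.
g(0) = ΣzᵢKᵢ − 1 = 0.852 and g(1) = 1 − Σzᵢ/Kᵢ = -0.368, so a root lies in (0, 1).
Iterate (Newton) starting at ψ = 0.44:
  ψ = 0.440: g = 0.1240, g' = -0.923 → ψ = 0.574
  ψ = 0.574: g = 0.0083, g' = -0.817 → ψ = 0.584
  ψ = 0.584: g = 0.0000, g' = -0.813 → ψ = 0.585
Converged at ψ = 0.585.

ψ = 0.585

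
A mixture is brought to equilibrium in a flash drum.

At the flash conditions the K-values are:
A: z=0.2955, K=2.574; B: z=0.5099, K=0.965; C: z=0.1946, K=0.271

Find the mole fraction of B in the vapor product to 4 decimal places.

y_B = 0.5015

Iterate (Newton) starting at β = 0.69:
  β = 0.6900: g = -0.08077, g' = -0.5876 → β = 0.5525
  β = 0.5525: g = -0.00698, g' = -0.5000 → β = 0.5386
  β = 0.5386: g = -0.00003, g' = -0.4954 → β = 0.5385
Converged at β = 0.5385.
Compositions from xᵢ = zᵢ/(1+β(Kᵢ−1)), yᵢ = Kᵢxᵢ:
  A: x = 0.1599, y = 0.4117
  B: x = 0.5197, y = 0.5015
  C: x = 0.3204, y = 0.0868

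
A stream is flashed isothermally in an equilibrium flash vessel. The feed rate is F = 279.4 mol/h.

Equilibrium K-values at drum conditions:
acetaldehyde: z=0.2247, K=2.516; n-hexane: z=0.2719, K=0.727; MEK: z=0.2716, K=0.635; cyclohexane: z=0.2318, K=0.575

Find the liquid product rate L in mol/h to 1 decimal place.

Material balance + equilibrium reduce to Σ zᵢ(Kᵢ−1)/(1+V/F(Kᵢ−1)) = 0.
g(0) = ΣzᵢKᵢ − 1 = 0.0688 and g(1) = 1 − Σzᵢ/Kᵢ = -0.2942, so a root lies in (0, 1).
Newton–Raphson from V/F = 0.5:
  V/F = 0.5000: g = -0.13856, g' = -0.3159 → V/F = 0.0614
  V/F = 0.0614: g = 0.03357, g' = -0.5351 → V/F = 0.1242
  V/F = 0.1242: g = 0.00201, g' = -0.4738 → V/F = 0.1284
Converged at V/F = 0.1284.
Then V = V/F·F = 0.1284·279.4 = 35.9 mol/h and L = F − V = 243.5 mol/h.

L = 243.5 mol/h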